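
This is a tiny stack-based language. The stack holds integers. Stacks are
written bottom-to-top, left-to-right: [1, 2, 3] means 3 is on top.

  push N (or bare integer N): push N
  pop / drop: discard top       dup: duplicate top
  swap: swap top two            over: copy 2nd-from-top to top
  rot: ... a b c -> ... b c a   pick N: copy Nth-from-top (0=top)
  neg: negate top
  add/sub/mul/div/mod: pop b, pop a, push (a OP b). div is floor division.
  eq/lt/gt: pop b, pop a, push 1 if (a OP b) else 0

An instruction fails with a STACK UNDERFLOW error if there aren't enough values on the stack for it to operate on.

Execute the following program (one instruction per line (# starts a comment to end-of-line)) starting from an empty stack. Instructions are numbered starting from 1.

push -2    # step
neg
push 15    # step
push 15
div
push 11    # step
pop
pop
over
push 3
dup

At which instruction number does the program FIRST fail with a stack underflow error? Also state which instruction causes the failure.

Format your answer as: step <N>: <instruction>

Answer: step 9: over

Derivation:
Step 1 ('push -2'): stack = [-2], depth = 1
Step 2 ('neg'): stack = [2], depth = 1
Step 3 ('push 15'): stack = [2, 15], depth = 2
Step 4 ('push 15'): stack = [2, 15, 15], depth = 3
Step 5 ('div'): stack = [2, 1], depth = 2
Step 6 ('push 11'): stack = [2, 1, 11], depth = 3
Step 7 ('pop'): stack = [2, 1], depth = 2
Step 8 ('pop'): stack = [2], depth = 1
Step 9 ('over'): needs 2 value(s) but depth is 1 — STACK UNDERFLOW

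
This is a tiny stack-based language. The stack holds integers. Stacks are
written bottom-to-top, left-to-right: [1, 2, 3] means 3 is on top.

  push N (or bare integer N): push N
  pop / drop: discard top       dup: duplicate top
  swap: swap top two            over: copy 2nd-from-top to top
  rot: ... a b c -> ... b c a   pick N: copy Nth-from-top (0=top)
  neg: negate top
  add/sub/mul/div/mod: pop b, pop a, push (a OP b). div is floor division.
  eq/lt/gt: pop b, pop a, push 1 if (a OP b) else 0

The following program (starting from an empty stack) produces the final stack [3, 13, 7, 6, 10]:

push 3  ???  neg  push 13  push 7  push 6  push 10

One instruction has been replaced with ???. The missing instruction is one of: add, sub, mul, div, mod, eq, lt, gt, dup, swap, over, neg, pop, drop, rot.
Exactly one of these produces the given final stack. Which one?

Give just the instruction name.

Answer: neg

Derivation:
Stack before ???: [3]
Stack after ???:  [-3]
The instruction that transforms [3] -> [-3] is: neg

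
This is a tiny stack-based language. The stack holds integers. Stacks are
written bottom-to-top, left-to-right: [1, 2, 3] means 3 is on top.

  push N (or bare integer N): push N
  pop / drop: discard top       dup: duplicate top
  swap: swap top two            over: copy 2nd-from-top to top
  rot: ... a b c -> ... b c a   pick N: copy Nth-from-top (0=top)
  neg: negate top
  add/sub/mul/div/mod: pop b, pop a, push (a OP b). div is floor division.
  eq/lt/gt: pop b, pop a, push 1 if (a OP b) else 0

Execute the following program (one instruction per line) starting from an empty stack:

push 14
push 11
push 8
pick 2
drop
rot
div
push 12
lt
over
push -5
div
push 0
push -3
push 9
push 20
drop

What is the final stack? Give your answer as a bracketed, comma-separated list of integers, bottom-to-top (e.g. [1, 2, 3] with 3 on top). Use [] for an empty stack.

Answer: [11, 1, -3, 0, -3, 9]

Derivation:
After 'push 14': [14]
After 'push 11': [14, 11]
After 'push 8': [14, 11, 8]
After 'pick 2': [14, 11, 8, 14]
After 'drop': [14, 11, 8]
After 'rot': [11, 8, 14]
After 'div': [11, 0]
After 'push 12': [11, 0, 12]
After 'lt': [11, 1]
After 'over': [11, 1, 11]
After 'push -5': [11, 1, 11, -5]
After 'div': [11, 1, -3]
After 'push 0': [11, 1, -3, 0]
After 'push -3': [11, 1, -3, 0, -3]
After 'push 9': [11, 1, -3, 0, -3, 9]
After 'push 20': [11, 1, -3, 0, -3, 9, 20]
After 'drop': [11, 1, -3, 0, -3, 9]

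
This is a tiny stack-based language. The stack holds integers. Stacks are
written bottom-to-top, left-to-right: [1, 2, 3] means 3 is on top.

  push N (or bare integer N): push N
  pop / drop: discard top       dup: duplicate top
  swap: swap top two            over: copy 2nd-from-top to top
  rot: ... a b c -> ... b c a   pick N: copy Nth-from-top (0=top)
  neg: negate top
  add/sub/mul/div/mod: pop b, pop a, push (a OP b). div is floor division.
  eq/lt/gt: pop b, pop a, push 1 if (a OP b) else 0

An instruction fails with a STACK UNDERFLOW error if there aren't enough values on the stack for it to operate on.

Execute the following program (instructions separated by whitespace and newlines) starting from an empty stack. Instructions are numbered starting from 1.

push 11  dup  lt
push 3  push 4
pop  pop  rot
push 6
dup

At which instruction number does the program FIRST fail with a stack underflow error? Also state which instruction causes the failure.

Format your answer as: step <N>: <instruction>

Answer: step 8: rot

Derivation:
Step 1 ('push 11'): stack = [11], depth = 1
Step 2 ('dup'): stack = [11, 11], depth = 2
Step 3 ('lt'): stack = [0], depth = 1
Step 4 ('push 3'): stack = [0, 3], depth = 2
Step 5 ('push 4'): stack = [0, 3, 4], depth = 3
Step 6 ('pop'): stack = [0, 3], depth = 2
Step 7 ('pop'): stack = [0], depth = 1
Step 8 ('rot'): needs 3 value(s) but depth is 1 — STACK UNDERFLOW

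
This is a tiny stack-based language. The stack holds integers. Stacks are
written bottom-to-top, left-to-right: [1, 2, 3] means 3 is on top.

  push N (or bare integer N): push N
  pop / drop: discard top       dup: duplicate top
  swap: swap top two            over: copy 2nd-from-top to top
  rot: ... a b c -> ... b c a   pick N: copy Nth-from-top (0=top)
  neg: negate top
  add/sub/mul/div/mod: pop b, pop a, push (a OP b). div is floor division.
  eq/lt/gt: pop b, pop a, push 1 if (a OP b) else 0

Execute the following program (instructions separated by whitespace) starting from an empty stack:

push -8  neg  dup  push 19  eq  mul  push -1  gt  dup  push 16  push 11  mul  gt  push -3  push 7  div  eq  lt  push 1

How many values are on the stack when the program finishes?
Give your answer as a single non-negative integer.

After 'push -8': stack = [-8] (depth 1)
After 'neg': stack = [8] (depth 1)
After 'dup': stack = [8, 8] (depth 2)
After 'push 19': stack = [8, 8, 19] (depth 3)
After 'eq': stack = [8, 0] (depth 2)
After 'mul': stack = [0] (depth 1)
After 'push -1': stack = [0, -1] (depth 2)
After 'gt': stack = [1] (depth 1)
After 'dup': stack = [1, 1] (depth 2)
After 'push 16': stack = [1, 1, 16] (depth 3)
After 'push 11': stack = [1, 1, 16, 11] (depth 4)
After 'mul': stack = [1, 1, 176] (depth 3)
After 'gt': stack = [1, 0] (depth 2)
After 'push -3': stack = [1, 0, -3] (depth 3)
After 'push 7': stack = [1, 0, -3, 7] (depth 4)
After 'div': stack = [1, 0, -1] (depth 3)
After 'eq': stack = [1, 0] (depth 2)
After 'lt': stack = [0] (depth 1)
After 'push 1': stack = [0, 1] (depth 2)

Answer: 2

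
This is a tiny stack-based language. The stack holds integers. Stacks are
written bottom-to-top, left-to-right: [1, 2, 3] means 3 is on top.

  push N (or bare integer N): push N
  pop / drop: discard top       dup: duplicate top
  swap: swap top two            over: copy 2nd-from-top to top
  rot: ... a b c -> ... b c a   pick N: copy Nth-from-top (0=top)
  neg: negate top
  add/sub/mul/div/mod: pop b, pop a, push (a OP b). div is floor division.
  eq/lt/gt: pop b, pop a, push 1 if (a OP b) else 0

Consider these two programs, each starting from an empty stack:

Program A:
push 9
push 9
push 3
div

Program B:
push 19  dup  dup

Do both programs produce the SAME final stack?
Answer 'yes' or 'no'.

Answer: no

Derivation:
Program A trace:
  After 'push 9': [9]
  After 'push 9': [9, 9]
  After 'push 3': [9, 9, 3]
  After 'div': [9, 3]
Program A final stack: [9, 3]

Program B trace:
  After 'push 19': [19]
  After 'dup': [19, 19]
  After 'dup': [19, 19, 19]
Program B final stack: [19, 19, 19]
Same: no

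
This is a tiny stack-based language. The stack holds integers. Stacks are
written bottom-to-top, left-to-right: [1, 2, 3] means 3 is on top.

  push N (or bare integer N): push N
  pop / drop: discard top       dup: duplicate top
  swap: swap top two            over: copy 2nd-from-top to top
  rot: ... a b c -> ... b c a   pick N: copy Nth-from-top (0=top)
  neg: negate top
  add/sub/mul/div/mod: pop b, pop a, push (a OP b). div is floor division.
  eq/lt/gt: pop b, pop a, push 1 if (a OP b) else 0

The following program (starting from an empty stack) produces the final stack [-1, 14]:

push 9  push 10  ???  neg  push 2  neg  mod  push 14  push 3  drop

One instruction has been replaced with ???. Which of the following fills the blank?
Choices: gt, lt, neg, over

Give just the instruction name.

Stack before ???: [9, 10]
Stack after ???:  [1]
Checking each choice:
  gt: produces [0, 14]
  lt: MATCH
  neg: produces [9, 0, 14]
  over: produces [9, 10, -1, 14]


Answer: lt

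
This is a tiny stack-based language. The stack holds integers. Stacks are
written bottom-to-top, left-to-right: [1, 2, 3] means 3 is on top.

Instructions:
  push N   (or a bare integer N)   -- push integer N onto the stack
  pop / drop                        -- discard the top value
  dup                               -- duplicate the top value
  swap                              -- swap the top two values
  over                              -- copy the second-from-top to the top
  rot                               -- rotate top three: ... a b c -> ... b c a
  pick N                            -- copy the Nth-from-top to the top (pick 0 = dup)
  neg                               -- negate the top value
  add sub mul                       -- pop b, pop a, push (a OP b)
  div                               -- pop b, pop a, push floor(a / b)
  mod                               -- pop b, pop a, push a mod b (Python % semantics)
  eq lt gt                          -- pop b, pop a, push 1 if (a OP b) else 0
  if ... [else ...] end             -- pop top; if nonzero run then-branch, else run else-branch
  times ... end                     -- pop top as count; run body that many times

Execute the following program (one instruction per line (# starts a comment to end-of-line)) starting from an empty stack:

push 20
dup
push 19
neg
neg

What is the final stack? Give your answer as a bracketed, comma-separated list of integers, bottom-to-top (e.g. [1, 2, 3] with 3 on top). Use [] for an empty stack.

After 'push 20': [20]
After 'dup': [20, 20]
After 'push 19': [20, 20, 19]
After 'neg': [20, 20, -19]
After 'neg': [20, 20, 19]

Answer: [20, 20, 19]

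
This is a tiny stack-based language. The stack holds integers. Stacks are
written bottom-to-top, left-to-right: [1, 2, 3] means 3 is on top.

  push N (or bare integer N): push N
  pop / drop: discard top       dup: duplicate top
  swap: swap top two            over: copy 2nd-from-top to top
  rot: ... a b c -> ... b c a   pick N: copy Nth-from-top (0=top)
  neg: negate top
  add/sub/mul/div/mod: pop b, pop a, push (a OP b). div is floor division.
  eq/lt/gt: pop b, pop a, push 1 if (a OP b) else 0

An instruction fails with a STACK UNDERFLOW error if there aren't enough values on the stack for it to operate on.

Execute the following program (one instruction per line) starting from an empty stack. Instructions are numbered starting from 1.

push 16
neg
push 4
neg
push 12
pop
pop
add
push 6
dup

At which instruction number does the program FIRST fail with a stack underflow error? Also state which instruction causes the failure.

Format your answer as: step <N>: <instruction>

Step 1 ('push 16'): stack = [16], depth = 1
Step 2 ('neg'): stack = [-16], depth = 1
Step 3 ('push 4'): stack = [-16, 4], depth = 2
Step 4 ('neg'): stack = [-16, -4], depth = 2
Step 5 ('push 12'): stack = [-16, -4, 12], depth = 3
Step 6 ('pop'): stack = [-16, -4], depth = 2
Step 7 ('pop'): stack = [-16], depth = 1
Step 8 ('add'): needs 2 value(s) but depth is 1 — STACK UNDERFLOW

Answer: step 8: add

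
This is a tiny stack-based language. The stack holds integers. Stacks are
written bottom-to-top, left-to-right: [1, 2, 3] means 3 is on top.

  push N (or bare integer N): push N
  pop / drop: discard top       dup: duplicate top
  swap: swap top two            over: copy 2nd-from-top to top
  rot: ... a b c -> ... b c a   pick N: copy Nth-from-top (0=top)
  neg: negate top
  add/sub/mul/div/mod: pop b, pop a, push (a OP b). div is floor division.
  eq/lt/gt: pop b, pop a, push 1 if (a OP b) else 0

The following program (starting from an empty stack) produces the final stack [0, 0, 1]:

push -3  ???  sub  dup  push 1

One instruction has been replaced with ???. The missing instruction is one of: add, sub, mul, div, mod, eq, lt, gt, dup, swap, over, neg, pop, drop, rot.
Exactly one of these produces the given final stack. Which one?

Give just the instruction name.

Stack before ???: [-3]
Stack after ???:  [-3, -3]
The instruction that transforms [-3] -> [-3, -3] is: dup

Answer: dup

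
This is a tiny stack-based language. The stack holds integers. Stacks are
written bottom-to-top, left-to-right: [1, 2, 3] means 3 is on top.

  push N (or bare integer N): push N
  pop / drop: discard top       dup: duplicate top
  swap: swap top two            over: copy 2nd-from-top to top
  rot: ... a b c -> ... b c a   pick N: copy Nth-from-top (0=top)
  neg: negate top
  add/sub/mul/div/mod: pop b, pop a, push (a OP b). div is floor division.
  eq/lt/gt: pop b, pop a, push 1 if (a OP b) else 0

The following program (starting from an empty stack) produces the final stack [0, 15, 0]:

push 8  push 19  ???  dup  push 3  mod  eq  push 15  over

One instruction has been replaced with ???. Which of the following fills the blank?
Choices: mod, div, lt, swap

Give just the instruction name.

Stack before ???: [8, 19]
Stack after ???:  [8]
Checking each choice:
  mod: MATCH
  div: produces [1, 15, 1]
  lt: produces [1, 15, 1]
  swap: produces [19, 0, 15, 0]


Answer: mod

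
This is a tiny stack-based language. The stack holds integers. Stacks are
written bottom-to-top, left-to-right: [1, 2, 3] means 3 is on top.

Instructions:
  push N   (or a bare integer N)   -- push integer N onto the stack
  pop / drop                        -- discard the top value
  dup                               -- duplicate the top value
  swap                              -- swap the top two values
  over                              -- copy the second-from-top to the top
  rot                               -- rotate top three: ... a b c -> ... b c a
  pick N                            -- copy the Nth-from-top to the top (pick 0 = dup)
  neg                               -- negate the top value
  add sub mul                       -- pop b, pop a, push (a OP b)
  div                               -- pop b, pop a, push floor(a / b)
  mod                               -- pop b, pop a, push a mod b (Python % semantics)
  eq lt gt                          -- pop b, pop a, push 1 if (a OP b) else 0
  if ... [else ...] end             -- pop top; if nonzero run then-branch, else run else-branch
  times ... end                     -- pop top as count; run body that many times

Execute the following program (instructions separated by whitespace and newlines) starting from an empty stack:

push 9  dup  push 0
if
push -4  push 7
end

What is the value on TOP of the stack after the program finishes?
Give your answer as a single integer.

After 'push 9': [9]
After 'dup': [9, 9]
After 'push 0': [9, 9, 0]
After 'if': [9, 9]

Answer: 9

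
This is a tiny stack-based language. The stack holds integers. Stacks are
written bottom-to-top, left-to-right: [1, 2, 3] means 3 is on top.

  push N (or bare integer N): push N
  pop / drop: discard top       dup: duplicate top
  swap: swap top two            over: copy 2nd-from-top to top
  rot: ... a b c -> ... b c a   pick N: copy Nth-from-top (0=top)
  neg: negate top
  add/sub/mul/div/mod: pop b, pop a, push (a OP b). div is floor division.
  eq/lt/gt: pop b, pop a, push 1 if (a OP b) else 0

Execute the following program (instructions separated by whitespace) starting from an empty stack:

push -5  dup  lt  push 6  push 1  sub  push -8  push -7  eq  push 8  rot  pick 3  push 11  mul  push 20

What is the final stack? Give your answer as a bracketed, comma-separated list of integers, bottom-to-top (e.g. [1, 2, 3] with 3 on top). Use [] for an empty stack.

Answer: [0, 0, 8, 5, 0, 20]

Derivation:
After 'push -5': [-5]
After 'dup': [-5, -5]
After 'lt': [0]
After 'push 6': [0, 6]
After 'push 1': [0, 6, 1]
After 'sub': [0, 5]
After 'push -8': [0, 5, -8]
After 'push -7': [0, 5, -8, -7]
After 'eq': [0, 5, 0]
After 'push 8': [0, 5, 0, 8]
After 'rot': [0, 0, 8, 5]
After 'pick 3': [0, 0, 8, 5, 0]
After 'push 11': [0, 0, 8, 5, 0, 11]
After 'mul': [0, 0, 8, 5, 0]
After 'push 20': [0, 0, 8, 5, 0, 20]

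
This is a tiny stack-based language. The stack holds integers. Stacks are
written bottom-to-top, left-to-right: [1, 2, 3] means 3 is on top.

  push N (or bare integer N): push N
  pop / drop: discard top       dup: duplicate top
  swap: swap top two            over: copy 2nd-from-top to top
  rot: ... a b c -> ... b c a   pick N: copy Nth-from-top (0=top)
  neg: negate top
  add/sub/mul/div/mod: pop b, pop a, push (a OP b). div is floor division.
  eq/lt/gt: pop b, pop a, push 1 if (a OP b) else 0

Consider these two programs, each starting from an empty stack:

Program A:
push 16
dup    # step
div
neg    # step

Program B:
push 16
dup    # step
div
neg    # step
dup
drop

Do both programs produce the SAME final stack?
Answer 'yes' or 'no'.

Answer: yes

Derivation:
Program A trace:
  After 'push 16': [16]
  After 'dup': [16, 16]
  After 'div': [1]
  After 'neg': [-1]
Program A final stack: [-1]

Program B trace:
  After 'push 16': [16]
  After 'dup': [16, 16]
  After 'div': [1]
  After 'neg': [-1]
  After 'dup': [-1, -1]
  After 'drop': [-1]
Program B final stack: [-1]
Same: yes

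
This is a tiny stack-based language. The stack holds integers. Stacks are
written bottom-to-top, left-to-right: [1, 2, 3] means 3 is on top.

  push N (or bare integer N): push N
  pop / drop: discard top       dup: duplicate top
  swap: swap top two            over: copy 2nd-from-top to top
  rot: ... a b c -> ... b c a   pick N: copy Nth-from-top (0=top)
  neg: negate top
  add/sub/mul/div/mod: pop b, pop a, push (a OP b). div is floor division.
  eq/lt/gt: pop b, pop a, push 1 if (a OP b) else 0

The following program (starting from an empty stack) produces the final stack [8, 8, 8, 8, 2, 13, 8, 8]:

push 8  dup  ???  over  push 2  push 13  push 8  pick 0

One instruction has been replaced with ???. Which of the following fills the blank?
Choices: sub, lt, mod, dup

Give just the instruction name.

Stack before ???: [8, 8]
Stack after ???:  [8, 8, 8]
Checking each choice:
  sub: stack underflow (need 2, have 1)
  lt: stack underflow (need 2, have 1)
  mod: stack underflow (need 2, have 1)
  dup: MATCH


Answer: dup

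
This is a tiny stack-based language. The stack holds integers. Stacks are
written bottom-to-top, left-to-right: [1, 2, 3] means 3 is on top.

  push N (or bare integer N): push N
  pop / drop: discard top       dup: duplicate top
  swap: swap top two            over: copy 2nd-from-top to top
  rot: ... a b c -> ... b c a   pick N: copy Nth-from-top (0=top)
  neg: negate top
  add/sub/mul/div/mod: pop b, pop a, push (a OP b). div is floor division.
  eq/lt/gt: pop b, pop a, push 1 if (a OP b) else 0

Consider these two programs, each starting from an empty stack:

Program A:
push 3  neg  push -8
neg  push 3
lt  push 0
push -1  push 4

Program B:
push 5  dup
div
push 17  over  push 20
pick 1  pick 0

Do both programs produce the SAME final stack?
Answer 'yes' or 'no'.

Program A trace:
  After 'push 3': [3]
  After 'neg': [-3]
  After 'push -8': [-3, -8]
  After 'neg': [-3, 8]
  After 'push 3': [-3, 8, 3]
  After 'lt': [-3, 0]
  After 'push 0': [-3, 0, 0]
  After 'push -1': [-3, 0, 0, -1]
  After 'push 4': [-3, 0, 0, -1, 4]
Program A final stack: [-3, 0, 0, -1, 4]

Program B trace:
  After 'push 5': [5]
  After 'dup': [5, 5]
  After 'div': [1]
  After 'push 17': [1, 17]
  After 'over': [1, 17, 1]
  After 'push 20': [1, 17, 1, 20]
  After 'pick 1': [1, 17, 1, 20, 1]
  After 'pick 0': [1, 17, 1, 20, 1, 1]
Program B final stack: [1, 17, 1, 20, 1, 1]
Same: no

Answer: no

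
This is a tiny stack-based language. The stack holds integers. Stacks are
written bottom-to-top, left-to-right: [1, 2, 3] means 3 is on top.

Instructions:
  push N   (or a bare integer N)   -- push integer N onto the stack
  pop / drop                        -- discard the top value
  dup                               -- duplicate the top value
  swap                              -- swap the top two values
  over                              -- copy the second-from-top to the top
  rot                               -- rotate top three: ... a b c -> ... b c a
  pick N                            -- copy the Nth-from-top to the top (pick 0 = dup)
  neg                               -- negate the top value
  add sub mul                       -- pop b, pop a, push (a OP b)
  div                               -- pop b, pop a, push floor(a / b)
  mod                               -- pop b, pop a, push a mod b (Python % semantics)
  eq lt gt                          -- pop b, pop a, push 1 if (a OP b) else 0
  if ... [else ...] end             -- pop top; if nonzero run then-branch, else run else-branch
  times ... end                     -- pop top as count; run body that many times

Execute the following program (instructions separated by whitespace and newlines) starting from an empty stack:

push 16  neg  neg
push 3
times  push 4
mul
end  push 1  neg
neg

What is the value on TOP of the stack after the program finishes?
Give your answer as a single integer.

After 'push 16': [16]
After 'neg': [-16]
After 'neg': [16]
After 'push 3': [16, 3]
After 'times': [16]
After 'push 4': [16, 4]
After 'mul': [64]
After 'push 4': [64, 4]
After 'mul': [256]
After 'push 4': [256, 4]
After 'mul': [1024]
After 'push 1': [1024, 1]
After 'neg': [1024, -1]
After 'neg': [1024, 1]

Answer: 1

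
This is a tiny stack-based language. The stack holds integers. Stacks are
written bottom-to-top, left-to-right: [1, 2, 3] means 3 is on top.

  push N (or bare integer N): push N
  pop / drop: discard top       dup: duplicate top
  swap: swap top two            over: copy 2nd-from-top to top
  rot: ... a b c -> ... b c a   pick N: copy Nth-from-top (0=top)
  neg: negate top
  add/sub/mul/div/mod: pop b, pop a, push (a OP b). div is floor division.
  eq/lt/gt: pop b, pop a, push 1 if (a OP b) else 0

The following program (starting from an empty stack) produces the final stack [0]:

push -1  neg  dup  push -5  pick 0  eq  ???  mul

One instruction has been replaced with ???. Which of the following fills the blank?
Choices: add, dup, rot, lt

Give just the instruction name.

Answer: lt

Derivation:
Stack before ???: [1, 1, 1]
Stack after ???:  [1, 0]
Checking each choice:
  add: produces [2]
  dup: produces [1, 1, 1]
  rot: produces [1, 1]
  lt: MATCH


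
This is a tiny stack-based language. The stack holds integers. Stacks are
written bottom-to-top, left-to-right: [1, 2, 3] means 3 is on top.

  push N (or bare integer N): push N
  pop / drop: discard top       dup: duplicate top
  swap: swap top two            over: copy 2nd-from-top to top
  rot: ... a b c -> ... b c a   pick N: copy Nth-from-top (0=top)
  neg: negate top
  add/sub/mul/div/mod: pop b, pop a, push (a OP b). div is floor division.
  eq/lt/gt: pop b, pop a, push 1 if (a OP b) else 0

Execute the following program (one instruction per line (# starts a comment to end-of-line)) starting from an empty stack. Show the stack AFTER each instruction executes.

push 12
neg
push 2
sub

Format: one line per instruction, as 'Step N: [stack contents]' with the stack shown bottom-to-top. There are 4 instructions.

Step 1: [12]
Step 2: [-12]
Step 3: [-12, 2]
Step 4: [-14]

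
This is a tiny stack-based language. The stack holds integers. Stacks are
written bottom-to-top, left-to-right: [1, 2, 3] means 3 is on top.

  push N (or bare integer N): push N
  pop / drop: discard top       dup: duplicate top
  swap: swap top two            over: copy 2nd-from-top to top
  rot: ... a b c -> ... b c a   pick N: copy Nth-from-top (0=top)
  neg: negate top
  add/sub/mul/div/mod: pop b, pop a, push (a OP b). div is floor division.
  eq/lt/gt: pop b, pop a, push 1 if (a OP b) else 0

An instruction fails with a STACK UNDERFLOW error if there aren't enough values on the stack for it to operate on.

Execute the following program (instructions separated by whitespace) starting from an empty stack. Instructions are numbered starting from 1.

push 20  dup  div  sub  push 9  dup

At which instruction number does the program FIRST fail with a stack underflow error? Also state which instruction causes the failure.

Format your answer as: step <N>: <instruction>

Step 1 ('push 20'): stack = [20], depth = 1
Step 2 ('dup'): stack = [20, 20], depth = 2
Step 3 ('div'): stack = [1], depth = 1
Step 4 ('sub'): needs 2 value(s) but depth is 1 — STACK UNDERFLOW

Answer: step 4: sub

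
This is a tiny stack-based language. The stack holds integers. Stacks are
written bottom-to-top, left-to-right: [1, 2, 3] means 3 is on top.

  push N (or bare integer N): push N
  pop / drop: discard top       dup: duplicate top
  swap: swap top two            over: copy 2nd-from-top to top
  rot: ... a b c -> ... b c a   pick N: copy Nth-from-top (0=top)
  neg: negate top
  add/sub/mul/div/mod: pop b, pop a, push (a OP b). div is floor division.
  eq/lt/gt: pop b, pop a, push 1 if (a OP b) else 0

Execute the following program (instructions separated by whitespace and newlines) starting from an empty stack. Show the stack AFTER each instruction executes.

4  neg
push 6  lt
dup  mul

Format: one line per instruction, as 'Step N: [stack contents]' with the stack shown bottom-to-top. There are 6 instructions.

Step 1: [4]
Step 2: [-4]
Step 3: [-4, 6]
Step 4: [1]
Step 5: [1, 1]
Step 6: [1]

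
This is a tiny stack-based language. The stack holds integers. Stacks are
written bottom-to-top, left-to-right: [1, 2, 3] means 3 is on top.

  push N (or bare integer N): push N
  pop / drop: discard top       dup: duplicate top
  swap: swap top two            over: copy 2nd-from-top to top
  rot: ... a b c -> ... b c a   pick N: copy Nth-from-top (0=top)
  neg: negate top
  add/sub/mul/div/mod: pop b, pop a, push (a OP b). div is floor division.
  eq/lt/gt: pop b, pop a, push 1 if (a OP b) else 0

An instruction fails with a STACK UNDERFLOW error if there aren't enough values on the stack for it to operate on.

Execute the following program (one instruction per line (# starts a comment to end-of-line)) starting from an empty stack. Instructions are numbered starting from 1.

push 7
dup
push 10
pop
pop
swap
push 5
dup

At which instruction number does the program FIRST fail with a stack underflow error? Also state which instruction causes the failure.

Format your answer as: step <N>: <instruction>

Answer: step 6: swap

Derivation:
Step 1 ('push 7'): stack = [7], depth = 1
Step 2 ('dup'): stack = [7, 7], depth = 2
Step 3 ('push 10'): stack = [7, 7, 10], depth = 3
Step 4 ('pop'): stack = [7, 7], depth = 2
Step 5 ('pop'): stack = [7], depth = 1
Step 6 ('swap'): needs 2 value(s) but depth is 1 — STACK UNDERFLOW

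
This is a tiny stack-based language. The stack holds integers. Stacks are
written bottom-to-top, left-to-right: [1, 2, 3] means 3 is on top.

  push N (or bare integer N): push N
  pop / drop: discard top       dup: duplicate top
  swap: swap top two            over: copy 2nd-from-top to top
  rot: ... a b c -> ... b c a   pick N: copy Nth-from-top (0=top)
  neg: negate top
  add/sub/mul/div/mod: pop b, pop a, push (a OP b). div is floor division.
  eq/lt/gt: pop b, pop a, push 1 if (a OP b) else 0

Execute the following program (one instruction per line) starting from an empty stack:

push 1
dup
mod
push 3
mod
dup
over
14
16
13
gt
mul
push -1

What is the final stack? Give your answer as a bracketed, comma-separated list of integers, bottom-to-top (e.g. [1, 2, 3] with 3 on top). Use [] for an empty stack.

After 'push 1': [1]
After 'dup': [1, 1]
After 'mod': [0]
After 'push 3': [0, 3]
After 'mod': [0]
After 'dup': [0, 0]
After 'over': [0, 0, 0]
After 'push 14': [0, 0, 0, 14]
After 'push 16': [0, 0, 0, 14, 16]
After 'push 13': [0, 0, 0, 14, 16, 13]
After 'gt': [0, 0, 0, 14, 1]
After 'mul': [0, 0, 0, 14]
After 'push -1': [0, 0, 0, 14, -1]

Answer: [0, 0, 0, 14, -1]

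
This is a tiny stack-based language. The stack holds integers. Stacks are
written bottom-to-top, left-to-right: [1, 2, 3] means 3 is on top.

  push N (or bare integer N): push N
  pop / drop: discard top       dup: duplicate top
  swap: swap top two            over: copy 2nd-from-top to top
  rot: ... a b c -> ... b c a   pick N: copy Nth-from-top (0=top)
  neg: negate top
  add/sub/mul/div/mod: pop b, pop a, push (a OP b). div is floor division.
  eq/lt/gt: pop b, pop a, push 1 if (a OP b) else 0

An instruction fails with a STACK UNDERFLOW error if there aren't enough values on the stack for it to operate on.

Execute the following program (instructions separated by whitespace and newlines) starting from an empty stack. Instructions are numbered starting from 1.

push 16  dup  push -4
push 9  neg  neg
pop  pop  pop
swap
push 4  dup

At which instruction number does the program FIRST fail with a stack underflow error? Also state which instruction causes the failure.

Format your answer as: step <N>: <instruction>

Step 1 ('push 16'): stack = [16], depth = 1
Step 2 ('dup'): stack = [16, 16], depth = 2
Step 3 ('push -4'): stack = [16, 16, -4], depth = 3
Step 4 ('push 9'): stack = [16, 16, -4, 9], depth = 4
Step 5 ('neg'): stack = [16, 16, -4, -9], depth = 4
Step 6 ('neg'): stack = [16, 16, -4, 9], depth = 4
Step 7 ('pop'): stack = [16, 16, -4], depth = 3
Step 8 ('pop'): stack = [16, 16], depth = 2
Step 9 ('pop'): stack = [16], depth = 1
Step 10 ('swap'): needs 2 value(s) but depth is 1 — STACK UNDERFLOW

Answer: step 10: swap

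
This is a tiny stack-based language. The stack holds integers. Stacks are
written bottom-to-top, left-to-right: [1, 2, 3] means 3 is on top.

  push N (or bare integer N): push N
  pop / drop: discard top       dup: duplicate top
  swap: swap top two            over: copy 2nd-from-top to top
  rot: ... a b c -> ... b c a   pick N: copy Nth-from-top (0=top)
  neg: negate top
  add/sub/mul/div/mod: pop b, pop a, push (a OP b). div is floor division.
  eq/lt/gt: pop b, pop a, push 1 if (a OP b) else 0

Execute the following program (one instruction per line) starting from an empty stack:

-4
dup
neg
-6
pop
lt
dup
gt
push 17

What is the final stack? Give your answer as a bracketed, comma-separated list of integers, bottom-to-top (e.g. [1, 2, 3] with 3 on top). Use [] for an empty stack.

After 'push -4': [-4]
After 'dup': [-4, -4]
After 'neg': [-4, 4]
After 'push -6': [-4, 4, -6]
After 'pop': [-4, 4]
After 'lt': [1]
After 'dup': [1, 1]
After 'gt': [0]
After 'push 17': [0, 17]

Answer: [0, 17]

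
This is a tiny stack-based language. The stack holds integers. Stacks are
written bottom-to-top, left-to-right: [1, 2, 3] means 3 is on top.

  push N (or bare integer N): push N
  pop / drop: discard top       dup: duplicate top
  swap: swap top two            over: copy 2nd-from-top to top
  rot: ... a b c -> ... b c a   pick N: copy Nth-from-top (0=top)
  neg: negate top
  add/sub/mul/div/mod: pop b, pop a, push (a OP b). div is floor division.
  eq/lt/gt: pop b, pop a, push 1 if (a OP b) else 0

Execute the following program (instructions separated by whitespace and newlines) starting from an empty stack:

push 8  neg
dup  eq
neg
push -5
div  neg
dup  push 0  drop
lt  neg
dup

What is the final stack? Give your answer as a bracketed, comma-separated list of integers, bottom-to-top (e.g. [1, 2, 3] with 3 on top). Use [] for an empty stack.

Answer: [0, 0]

Derivation:
After 'push 8': [8]
After 'neg': [-8]
After 'dup': [-8, -8]
After 'eq': [1]
After 'neg': [-1]
After 'push -5': [-1, -5]
After 'div': [0]
After 'neg': [0]
After 'dup': [0, 0]
After 'push 0': [0, 0, 0]
After 'drop': [0, 0]
After 'lt': [0]
After 'neg': [0]
After 'dup': [0, 0]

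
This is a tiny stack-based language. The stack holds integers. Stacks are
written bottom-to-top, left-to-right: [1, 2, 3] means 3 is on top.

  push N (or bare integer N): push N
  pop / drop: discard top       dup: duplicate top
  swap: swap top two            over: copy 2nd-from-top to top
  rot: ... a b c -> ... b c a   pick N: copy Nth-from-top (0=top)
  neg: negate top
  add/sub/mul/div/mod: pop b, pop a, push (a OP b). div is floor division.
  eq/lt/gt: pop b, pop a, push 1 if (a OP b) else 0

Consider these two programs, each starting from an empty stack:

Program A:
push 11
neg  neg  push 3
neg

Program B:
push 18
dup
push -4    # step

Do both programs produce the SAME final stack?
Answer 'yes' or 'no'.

Program A trace:
  After 'push 11': [11]
  After 'neg': [-11]
  After 'neg': [11]
  After 'push 3': [11, 3]
  After 'neg': [11, -3]
Program A final stack: [11, -3]

Program B trace:
  After 'push 18': [18]
  After 'dup': [18, 18]
  After 'push -4': [18, 18, -4]
Program B final stack: [18, 18, -4]
Same: no

Answer: no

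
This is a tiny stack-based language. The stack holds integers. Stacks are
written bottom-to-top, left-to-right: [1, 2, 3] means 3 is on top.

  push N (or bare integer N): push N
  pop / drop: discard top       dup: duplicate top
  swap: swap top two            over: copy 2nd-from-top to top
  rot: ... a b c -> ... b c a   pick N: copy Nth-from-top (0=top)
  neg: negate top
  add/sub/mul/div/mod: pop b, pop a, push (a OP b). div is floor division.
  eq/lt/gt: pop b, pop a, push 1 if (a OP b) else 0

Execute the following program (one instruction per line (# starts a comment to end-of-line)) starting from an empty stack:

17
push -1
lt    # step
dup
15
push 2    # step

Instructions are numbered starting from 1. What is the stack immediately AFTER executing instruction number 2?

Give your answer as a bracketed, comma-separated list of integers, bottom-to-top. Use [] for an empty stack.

Step 1 ('17'): [17]
Step 2 ('push -1'): [17, -1]

Answer: [17, -1]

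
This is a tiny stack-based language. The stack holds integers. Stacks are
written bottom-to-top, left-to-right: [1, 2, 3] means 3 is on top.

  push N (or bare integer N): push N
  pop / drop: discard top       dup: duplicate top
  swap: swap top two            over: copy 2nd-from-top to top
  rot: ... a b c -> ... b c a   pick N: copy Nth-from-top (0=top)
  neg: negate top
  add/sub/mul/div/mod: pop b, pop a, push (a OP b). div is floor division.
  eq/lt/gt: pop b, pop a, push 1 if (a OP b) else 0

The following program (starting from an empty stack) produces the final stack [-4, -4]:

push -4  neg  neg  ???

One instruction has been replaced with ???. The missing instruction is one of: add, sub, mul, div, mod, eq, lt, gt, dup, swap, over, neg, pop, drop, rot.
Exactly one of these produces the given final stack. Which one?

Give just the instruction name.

Answer: dup

Derivation:
Stack before ???: [-4]
Stack after ???:  [-4, -4]
The instruction that transforms [-4] -> [-4, -4] is: dup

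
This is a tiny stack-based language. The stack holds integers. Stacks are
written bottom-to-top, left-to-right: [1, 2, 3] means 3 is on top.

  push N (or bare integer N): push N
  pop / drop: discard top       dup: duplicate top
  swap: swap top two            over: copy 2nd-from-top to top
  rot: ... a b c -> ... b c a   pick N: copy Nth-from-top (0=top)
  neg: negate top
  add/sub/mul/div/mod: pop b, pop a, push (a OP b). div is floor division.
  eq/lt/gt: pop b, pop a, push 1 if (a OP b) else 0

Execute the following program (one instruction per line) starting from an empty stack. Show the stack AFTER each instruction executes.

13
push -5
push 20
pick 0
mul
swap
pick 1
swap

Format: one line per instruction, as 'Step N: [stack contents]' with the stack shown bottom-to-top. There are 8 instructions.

Step 1: [13]
Step 2: [13, -5]
Step 3: [13, -5, 20]
Step 4: [13, -5, 20, 20]
Step 5: [13, -5, 400]
Step 6: [13, 400, -5]
Step 7: [13, 400, -5, 400]
Step 8: [13, 400, 400, -5]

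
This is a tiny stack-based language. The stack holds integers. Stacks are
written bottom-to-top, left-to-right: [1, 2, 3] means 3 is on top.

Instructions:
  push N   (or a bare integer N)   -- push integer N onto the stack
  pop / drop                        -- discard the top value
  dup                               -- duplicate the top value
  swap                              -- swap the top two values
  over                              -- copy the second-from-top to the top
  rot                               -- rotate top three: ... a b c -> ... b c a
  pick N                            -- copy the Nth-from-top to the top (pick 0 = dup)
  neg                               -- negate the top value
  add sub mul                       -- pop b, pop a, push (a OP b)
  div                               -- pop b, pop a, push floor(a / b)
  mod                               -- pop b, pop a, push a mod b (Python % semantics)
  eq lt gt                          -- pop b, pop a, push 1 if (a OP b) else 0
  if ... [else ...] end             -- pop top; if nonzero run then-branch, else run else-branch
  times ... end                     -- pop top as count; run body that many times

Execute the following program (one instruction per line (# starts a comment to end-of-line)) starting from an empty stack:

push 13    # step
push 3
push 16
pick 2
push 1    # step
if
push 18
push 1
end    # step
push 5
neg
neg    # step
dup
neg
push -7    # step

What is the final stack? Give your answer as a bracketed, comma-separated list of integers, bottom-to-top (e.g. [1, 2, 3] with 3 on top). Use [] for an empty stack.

After 'push 13': [13]
After 'push 3': [13, 3]
After 'push 16': [13, 3, 16]
After 'pick 2': [13, 3, 16, 13]
After 'push 1': [13, 3, 16, 13, 1]
After 'if': [13, 3, 16, 13]
After 'push 18': [13, 3, 16, 13, 18]
After 'push 1': [13, 3, 16, 13, 18, 1]
After 'push 5': [13, 3, 16, 13, 18, 1, 5]
After 'neg': [13, 3, 16, 13, 18, 1, -5]
After 'neg': [13, 3, 16, 13, 18, 1, 5]
After 'dup': [13, 3, 16, 13, 18, 1, 5, 5]
After 'neg': [13, 3, 16, 13, 18, 1, 5, -5]
After 'push -7': [13, 3, 16, 13, 18, 1, 5, -5, -7]

Answer: [13, 3, 16, 13, 18, 1, 5, -5, -7]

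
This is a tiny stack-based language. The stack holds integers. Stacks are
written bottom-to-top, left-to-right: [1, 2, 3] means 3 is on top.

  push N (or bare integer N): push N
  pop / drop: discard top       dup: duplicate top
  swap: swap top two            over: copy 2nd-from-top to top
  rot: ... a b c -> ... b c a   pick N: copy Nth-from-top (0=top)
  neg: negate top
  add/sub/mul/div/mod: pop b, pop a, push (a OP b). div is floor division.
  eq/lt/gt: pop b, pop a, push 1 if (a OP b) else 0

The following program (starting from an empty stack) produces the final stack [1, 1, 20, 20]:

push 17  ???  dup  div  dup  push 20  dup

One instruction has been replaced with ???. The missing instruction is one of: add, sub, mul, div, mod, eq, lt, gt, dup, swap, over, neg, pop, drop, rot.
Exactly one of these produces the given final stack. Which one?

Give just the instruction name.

Answer: neg

Derivation:
Stack before ???: [17]
Stack after ???:  [-17]
The instruction that transforms [17] -> [-17] is: neg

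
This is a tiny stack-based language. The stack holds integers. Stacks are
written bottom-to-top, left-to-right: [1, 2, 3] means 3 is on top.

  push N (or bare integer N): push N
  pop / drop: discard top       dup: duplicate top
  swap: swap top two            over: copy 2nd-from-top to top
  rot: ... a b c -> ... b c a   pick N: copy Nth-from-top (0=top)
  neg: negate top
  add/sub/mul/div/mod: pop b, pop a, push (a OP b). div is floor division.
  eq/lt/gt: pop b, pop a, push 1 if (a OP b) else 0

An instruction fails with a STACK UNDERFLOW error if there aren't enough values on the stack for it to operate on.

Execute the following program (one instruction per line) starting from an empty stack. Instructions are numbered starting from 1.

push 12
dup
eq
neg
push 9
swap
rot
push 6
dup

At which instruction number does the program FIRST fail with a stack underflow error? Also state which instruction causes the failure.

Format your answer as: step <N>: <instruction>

Answer: step 7: rot

Derivation:
Step 1 ('push 12'): stack = [12], depth = 1
Step 2 ('dup'): stack = [12, 12], depth = 2
Step 3 ('eq'): stack = [1], depth = 1
Step 4 ('neg'): stack = [-1], depth = 1
Step 5 ('push 9'): stack = [-1, 9], depth = 2
Step 6 ('swap'): stack = [9, -1], depth = 2
Step 7 ('rot'): needs 3 value(s) but depth is 2 — STACK UNDERFLOW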